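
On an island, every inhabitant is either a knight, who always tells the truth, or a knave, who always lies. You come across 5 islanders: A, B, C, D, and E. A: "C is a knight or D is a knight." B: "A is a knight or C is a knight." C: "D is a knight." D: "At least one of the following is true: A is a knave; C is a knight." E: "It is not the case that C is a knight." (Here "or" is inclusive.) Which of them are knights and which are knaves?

A is a knight, B is a knight, C is a knight, D is a knight, and E is a knave.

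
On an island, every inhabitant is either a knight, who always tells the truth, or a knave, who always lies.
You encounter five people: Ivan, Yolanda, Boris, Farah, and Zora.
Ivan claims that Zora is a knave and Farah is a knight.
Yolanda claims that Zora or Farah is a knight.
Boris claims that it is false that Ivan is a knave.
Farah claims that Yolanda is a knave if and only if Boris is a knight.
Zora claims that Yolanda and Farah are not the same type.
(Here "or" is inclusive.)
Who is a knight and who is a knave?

Ivan is a knave, Yolanda is a knave, Boris is a knave, Farah is a knave, and Zora is a knave.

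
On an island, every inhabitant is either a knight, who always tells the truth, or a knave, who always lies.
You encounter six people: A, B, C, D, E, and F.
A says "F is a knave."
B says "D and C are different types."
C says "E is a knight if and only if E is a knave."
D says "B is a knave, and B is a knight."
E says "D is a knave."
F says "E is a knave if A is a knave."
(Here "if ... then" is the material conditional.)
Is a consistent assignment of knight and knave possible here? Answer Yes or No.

Checking all 64 assignments, each has at least one speaker whose statement's truth value contradicts their type.

No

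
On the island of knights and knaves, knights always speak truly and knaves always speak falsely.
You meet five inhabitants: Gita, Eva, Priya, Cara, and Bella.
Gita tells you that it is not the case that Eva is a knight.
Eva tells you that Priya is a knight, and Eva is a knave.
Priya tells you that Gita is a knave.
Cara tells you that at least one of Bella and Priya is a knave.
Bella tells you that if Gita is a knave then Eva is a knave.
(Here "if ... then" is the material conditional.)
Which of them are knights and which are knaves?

Gita is a knight, Eva is a knave, Priya is a knave, Cara is a knight, and Bella is a knight.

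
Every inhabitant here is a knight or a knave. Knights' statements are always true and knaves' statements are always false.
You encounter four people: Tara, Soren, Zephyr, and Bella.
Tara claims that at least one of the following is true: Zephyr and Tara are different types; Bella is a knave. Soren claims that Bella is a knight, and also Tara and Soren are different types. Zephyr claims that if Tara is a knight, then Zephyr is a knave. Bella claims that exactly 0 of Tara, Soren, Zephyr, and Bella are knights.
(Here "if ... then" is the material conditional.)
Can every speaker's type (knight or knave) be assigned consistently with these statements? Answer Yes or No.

No

Checking all 16 assignments, each has at least one speaker whose statement's truth value contradicts their type.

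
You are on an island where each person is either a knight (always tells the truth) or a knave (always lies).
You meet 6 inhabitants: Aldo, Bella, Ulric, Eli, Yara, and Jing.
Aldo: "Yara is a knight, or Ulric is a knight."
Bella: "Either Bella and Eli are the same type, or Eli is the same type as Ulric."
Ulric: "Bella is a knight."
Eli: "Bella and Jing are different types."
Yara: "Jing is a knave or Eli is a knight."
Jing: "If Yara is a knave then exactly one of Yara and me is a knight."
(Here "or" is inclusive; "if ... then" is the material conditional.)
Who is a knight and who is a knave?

Since Aldo is a knight, "Yara is a knight, or Ulric is a knight" needs to be true, which holds.
Bella is a knave; "either Bella and Eli are the same type, or Eli is the same type as Ulric" is False, as required.
Ulric (knave): "Bella is a knight" — False. ✓
As a knight, Eli's statement "Bella and Jing are different types" should be true; it is.
Yara is a knight; "Jing is a knave or Eli is a knight" is true, as required.
Jing (knight): "if Yara is a knave then exactly one of Yara and me is a knight" — true. ✓

Aldo is a knight, Bella is a knave, Ulric is a knave, Eli is a knight, Yara is a knight, and Jing is a knight.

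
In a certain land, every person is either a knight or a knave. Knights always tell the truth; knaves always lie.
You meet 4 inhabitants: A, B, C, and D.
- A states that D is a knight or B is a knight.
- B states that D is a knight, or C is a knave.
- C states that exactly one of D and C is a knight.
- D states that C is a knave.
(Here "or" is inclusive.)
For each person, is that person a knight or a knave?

A is a knave, B is a knave, C is a knight, and D is a knave.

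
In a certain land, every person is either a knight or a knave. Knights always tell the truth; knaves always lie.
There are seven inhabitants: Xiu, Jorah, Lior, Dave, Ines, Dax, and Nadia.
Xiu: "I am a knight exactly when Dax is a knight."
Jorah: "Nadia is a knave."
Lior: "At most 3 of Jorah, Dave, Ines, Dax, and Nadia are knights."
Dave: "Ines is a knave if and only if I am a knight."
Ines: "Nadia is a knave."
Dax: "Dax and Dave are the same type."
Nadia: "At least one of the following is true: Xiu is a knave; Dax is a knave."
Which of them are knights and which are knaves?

Xiu is a knave, Jorah is a knave, Lior is a knight, Dave is a knight, Ines is a knave, Dax is a knight, and Nadia is a knight.

Xiu (knave): "I am a knight exactly when Dax is a knight" — False. ✓
Jorah is a knave; "Nadia is a knave" is False, as required.
Lior is a knight; "at most 3 of Jorah, Dave, Ines, Dax, and Nadia are knights" is True, as required.
Since Dave is a knight, "Ines is a knave if and only if I am a knight" needs to be True, which holds.
Since Ines is a knave, "Nadia is a knave" needs to be False, which holds.
Dax is a knight, so "Dax and Dave are the same type" must be True — and it is.
Since Nadia is a knight, "at least one of the following is true: Xiu is a knave; Dax is a knave" needs to be True, which holds.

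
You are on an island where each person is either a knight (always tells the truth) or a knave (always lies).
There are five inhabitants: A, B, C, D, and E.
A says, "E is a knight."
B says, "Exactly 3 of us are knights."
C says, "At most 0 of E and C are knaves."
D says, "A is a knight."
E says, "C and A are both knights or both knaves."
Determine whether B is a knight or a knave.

B is a knave.

Consistent assignments: {A=knight, B=knave, C=knight, D=knight, E=knight}
In every consistent assignment, B is a knave.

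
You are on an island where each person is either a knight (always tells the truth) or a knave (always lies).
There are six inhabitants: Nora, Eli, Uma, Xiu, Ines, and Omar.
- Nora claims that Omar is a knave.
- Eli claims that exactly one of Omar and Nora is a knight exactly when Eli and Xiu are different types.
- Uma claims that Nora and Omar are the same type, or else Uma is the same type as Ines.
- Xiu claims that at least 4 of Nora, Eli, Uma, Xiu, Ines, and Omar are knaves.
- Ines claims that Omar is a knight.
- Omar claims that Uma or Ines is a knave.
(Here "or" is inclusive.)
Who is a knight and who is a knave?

Since Nora is a knave, "Omar is a knave" needs to be False, which holds.
As a knight, Eli's statement "exactly one of Omar and Nora is a knight exactly when Eli and Xiu are different types" should be true; it is.
Uma is a knave, so "Nora and Omar are the same type, or else Uma is the same type as Ines" must be False — and it is.
Xiu is a knave, and the claim "at least 4 of Nora, Eli, Uma, Xiu, Ines, and Omar are knaves" is indeed False.
Ines is a knight, so "Omar is a knight" must be true — and it is.
Omar (knight): "Uma or Ines is a knave" — true. ✓

Nora is a knave, Eli is a knight, Uma is a knave, Xiu is a knave, Ines is a knight, and Omar is a knight.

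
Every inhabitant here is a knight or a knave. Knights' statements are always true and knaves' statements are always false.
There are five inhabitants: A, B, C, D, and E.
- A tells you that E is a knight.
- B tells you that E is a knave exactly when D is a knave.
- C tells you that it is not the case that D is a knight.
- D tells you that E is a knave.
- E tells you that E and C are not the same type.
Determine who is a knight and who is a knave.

A (knave): "E is a knight" — False. ✓
Since B is a knave, "E is a knave exactly when D is a knave" needs to be False, which holds.
C is a knave, so "it is not the case that D is a knight" must be False — and it is.
D (knight): "E is a knave" — true. ✓
Since E is a knave, "E and C are not the same type" needs to be False, which holds.

Knights: D. Knaves: A, B, C, and E.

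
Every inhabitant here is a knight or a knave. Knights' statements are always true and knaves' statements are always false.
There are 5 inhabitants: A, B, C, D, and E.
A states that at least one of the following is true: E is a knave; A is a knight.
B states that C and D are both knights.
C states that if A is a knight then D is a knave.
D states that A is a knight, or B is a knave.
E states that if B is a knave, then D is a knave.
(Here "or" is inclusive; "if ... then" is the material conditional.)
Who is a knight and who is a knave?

A is a knight, B is a knave, C is a knave, D is a knight, and E is a knave.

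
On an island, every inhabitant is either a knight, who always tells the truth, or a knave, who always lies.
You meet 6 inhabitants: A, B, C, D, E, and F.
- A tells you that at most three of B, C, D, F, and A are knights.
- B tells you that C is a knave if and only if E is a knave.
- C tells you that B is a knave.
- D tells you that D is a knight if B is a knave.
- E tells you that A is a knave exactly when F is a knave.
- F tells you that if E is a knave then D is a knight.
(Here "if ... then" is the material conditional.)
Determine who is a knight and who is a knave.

A is a knight, and the claim "at most three of B, C, D, F, and A are knights" is indeed True.
B (knave): "C is a knave if and only if E is a knave" — False. ✓
C is a knight, and the claim "B is a knave" is indeed True.
D (knave): "D is a knight if B is a knave" — False. ✓
E (knave): "A is a knave exactly when F is a knave" — False. ✓
As a knave, F's statement "if E is a knave then D is a knight" should be False; it is.

Knights: A and C. Knaves: B, D, E, and F.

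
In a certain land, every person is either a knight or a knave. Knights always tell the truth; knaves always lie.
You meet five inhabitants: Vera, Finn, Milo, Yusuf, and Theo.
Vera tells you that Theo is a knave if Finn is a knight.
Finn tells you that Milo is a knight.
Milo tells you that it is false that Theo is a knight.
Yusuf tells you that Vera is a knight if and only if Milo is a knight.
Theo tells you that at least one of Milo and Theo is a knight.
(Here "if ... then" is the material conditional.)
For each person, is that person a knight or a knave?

Vera is a knight; "Theo is a knave if Finn is a knight" is true, as required.
Since Finn is a knave, "Milo is a knight" needs to be false, which holds.
Milo is a knave; "it is false that Theo is a knight" is false, as required.
Yusuf is a knave, so "Vera is a knight if and only if Milo is a knight" must be false — and it is.
Theo is a knight, and the claim "at least one of Milo and Theo is a knight" is indeed true.

Vera is a knight, Finn is a knave, Milo is a knave, Yusuf is a knave, and Theo is a knight.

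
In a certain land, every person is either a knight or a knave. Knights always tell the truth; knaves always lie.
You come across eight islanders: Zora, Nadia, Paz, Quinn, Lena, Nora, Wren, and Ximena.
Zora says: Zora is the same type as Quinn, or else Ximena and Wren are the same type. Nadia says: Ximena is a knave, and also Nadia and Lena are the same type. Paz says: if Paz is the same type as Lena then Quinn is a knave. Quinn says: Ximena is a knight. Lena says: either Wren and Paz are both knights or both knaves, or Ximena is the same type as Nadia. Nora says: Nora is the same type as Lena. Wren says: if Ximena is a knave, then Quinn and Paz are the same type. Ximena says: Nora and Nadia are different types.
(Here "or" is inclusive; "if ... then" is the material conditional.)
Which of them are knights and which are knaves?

Zora is a knight, so "Zora is the same type as Quinn, or else Ximena and Wren are the same type" must be True — and it is.
As a knave, Nadia's statement "Ximena is a knave, and also Nadia and Lena are the same type" should be False; it is.
As a knight, Paz's statement "if Paz is the same type as Lena then Quinn is a knave" should be True; it is.
Quinn is a knave, so "Ximena is a knight" must be False — and it is.
Lena is a knight, so "either Wren and Paz are both knights or both knaves, or Ximena is the same type as Nadia" must be True — and it is.
Nora is a knave, so "Nora is the same type as Lena" must be False — and it is.
Wren (knave): "if Ximena is a knave, then Quinn and Paz are the same type" — False. ✓
Ximena is a knave; "Nora and Nadia are different types" is False, as required.

Zora is a knight, Nadia is a knave, Paz is a knight, Quinn is a knave, Lena is a knight, Nora is a knave, Wren is a knave, and Ximena is a knave.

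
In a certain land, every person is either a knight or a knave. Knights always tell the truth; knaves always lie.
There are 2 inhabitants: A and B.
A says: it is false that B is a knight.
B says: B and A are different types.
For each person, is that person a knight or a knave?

Knights: B. Knaves: A.

A is a knave, and the claim "it is false that B is a knight" is indeed false.
As a knight, B's statement "B and A are different types" should be true; it is.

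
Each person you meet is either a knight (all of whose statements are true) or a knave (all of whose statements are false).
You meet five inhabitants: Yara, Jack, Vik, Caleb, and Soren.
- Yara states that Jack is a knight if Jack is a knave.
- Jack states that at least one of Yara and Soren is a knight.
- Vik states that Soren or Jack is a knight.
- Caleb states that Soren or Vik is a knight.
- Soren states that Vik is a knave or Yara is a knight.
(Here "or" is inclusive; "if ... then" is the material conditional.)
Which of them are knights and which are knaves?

Knights: Yara, Jack, Vik, Caleb, and Soren. Knaves: none.

As a knight, Yara's statement "Jack is a knight if Jack is a knave" should be true; it is.
As a knight, Jack's statement "at least one of Yara and Soren is a knight" should be true; it is.
Vik is a knight, so "Soren or Jack is a knight" must be true — and it is.
Since Caleb is a knight, "Soren or Vik is a knight" needs to be true, which holds.
Soren is a knight, and the claim "Vik is a knave or Yara is a knight" is indeed true.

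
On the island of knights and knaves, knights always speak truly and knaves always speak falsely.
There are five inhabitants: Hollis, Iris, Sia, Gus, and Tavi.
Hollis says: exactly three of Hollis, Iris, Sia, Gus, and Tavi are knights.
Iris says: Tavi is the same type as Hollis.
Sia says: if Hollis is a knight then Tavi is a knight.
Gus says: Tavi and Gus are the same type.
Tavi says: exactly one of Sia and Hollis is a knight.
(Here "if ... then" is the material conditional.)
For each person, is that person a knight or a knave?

Hollis is a knave, Iris is a knave, Sia is a knight, Gus is a knave, and Tavi is a knight.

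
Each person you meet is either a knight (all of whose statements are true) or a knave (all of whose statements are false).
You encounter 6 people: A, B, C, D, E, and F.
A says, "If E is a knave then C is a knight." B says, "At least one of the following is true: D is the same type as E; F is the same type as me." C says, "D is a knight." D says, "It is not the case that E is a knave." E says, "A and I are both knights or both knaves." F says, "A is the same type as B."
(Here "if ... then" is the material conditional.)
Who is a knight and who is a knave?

A is a knight, B is a knight, C is a knight, D is a knight, E is a knight, and F is a knight.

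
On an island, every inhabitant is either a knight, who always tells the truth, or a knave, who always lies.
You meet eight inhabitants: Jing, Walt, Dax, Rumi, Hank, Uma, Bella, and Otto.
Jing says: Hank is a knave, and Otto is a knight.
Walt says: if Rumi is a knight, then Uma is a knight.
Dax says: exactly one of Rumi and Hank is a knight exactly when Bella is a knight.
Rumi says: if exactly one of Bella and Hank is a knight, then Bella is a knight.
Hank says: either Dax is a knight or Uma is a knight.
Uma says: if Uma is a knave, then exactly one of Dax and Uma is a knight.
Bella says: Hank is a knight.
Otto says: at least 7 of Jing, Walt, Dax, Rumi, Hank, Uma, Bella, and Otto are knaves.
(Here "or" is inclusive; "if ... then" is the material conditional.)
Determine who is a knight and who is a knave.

Knights: Walt, Rumi, Hank, Uma, and Bella. Knaves: Jing, Dax, and Otto.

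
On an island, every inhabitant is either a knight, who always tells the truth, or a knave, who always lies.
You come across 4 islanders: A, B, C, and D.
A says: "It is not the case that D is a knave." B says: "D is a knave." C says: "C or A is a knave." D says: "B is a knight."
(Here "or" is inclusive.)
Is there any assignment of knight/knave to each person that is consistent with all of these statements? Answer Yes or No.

Checking all 16 assignments, each has at least one speaker whose statement's truth value contradicts their type.

No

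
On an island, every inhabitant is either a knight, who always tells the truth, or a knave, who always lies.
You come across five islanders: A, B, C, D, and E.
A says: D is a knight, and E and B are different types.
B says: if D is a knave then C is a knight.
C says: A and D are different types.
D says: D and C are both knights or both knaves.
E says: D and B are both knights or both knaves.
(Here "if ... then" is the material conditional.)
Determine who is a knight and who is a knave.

A is a knave, B is a knight, C is a knight, D is a knight, and E is a knight.

A is a knave; "D is a knight, and E and B are different types" is false, as required.
B is a knight, so "if D is a knave then C is a knight" must be true — and it is.
C is a knight, and the claim "A and D are different types" is indeed true.
D is a knight, and the claim "D and C are both knights or both knaves" is indeed true.
E is a knight; "D and B are both knights or both knaves" is true, as required.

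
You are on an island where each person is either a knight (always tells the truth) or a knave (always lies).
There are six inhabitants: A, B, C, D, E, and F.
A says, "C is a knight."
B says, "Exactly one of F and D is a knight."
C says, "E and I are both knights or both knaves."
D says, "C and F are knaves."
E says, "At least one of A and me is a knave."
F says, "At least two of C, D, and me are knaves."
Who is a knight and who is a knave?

A is a knave, B is a knight, C is a knave, D is a knave, E is a knight, and F is a knight.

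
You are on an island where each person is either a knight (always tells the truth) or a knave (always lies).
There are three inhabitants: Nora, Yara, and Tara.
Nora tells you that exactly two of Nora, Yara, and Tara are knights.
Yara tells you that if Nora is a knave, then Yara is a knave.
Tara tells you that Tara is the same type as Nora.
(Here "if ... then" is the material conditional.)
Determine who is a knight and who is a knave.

Nora is a knight, and the claim "exactly two of Nora, Yara, and Tara are knights" is indeed true.
As a knight, Yara's statement "if Nora is a knave, then Yara is a knave" should be true; it is.
As a knave, Tara's statement "Tara is the same type as Nora" should be False; it is.

Knights: Nora and Yara. Knaves: Tara.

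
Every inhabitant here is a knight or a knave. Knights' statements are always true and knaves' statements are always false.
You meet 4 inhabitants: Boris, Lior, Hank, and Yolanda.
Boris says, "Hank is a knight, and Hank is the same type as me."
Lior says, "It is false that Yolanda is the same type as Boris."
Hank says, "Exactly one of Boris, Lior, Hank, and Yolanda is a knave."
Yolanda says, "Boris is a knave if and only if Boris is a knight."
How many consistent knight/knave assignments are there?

2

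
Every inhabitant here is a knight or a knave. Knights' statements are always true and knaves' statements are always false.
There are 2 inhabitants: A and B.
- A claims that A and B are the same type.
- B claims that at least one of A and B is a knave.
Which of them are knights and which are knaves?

Since A is a knave, "A and B are the same type" needs to be false, which holds.
B is a knight, and the claim "at least one of A and B is a knave" is indeed true.

A is a knave and B is a knight.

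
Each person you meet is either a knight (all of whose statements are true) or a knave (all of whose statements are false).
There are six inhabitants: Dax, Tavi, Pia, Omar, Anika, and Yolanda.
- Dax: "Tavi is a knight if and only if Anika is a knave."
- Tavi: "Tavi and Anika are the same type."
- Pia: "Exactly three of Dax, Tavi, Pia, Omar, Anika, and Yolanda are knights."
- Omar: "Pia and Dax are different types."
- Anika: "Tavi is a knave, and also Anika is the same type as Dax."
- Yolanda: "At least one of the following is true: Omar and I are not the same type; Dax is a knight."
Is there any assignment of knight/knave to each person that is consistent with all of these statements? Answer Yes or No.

Yes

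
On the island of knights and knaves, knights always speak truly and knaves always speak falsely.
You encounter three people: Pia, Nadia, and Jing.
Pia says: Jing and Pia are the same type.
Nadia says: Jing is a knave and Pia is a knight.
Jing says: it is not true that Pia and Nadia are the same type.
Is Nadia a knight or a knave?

Nadia is a knave.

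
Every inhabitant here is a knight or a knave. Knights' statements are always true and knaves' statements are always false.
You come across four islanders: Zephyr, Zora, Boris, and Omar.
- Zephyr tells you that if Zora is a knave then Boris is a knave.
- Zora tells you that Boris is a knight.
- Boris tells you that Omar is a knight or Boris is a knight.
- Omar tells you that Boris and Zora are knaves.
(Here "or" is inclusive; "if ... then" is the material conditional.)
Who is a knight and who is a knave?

Zephyr is a knight, Zora is a knight, Boris is a knight, and Omar is a knave.

Suppose Zephyr is a knave. Then Zephyr's statement "if Zora is a knave then Boris is a knave" would have to be false. Checking the 8 ways to assign the others, none is consistent with every speaker.
(For instance, with Zora=knight, Boris=knight, Omar=knave, Zephyr's claim "if Zora is a knave then Boris is a knave" comes out true where it would need to be false.)
So Zephyr must be a knight, making "if Zora is a knave then Boris is a knave" true. Taking Zephyr=knight, Zora=knight, Boris=knight, Omar=knave, each remaining statement checks out:
  Zora (knight): "Boris is a knight" — true. ✓
  Boris (knight): "Omar is a knight or Boris is a knight" — true. ✓
  Omar (knave): "Boris and Zora are knaves" — false. ✓
This is the unique consistent assignment.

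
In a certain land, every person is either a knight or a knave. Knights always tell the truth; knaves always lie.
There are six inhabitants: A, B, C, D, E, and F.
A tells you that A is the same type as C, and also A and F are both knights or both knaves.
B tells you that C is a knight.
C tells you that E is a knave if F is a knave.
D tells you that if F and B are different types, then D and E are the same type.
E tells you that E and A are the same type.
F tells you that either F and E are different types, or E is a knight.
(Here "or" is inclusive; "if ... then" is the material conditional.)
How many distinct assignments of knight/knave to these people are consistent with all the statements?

2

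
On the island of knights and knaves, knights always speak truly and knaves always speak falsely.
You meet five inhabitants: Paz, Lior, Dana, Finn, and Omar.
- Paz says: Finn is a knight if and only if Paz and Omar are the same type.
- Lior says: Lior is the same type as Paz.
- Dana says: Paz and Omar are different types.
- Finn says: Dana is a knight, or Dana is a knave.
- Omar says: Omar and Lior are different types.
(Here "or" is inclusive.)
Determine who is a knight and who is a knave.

Paz is a knight; "Finn is a knight if and only if Paz and Omar are the same type" is true, as required.
Lior is a knave, so "Lior is the same type as Paz" must be False — and it is.
Dana (knave): "Paz and Omar are different types" — False. ✓
As a knight, Finn's statement "Dana is a knight, or Dana is a knave" should be true; it is.
Since Omar is a knight, "Omar and Lior are different types" needs to be true, which holds.

Paz is a knight, Lior is a knave, Dana is a knave, Finn is a knight, and Omar is a knight.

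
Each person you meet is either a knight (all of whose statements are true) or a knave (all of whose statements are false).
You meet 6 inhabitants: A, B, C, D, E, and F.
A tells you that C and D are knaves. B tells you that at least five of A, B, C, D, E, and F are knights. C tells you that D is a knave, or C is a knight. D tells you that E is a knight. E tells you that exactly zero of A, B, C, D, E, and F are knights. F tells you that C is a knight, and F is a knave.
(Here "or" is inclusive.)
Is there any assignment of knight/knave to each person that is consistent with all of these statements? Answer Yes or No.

No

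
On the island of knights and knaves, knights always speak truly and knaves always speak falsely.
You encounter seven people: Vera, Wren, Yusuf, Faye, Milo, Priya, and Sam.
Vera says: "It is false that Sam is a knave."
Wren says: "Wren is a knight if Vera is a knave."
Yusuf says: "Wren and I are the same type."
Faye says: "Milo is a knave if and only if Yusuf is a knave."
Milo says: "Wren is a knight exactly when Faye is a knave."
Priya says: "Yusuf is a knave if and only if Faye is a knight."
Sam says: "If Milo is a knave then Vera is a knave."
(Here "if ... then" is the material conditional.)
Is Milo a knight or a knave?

Milo is a knight.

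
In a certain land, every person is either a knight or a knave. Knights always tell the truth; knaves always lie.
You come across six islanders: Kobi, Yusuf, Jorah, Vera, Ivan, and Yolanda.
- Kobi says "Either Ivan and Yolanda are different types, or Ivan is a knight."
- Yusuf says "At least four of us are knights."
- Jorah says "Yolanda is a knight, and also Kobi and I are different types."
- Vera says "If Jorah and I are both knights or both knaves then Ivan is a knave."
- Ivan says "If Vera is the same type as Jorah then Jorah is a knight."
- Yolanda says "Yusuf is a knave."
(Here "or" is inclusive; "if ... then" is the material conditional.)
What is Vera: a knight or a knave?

Consistent assignments: {Kobi=knight, Yusuf=knight, Jorah=knave, Vera=knight, Ivan=knight, Yolanda=knave}
In every consistent assignment, Vera is a knight.

Vera is a knight.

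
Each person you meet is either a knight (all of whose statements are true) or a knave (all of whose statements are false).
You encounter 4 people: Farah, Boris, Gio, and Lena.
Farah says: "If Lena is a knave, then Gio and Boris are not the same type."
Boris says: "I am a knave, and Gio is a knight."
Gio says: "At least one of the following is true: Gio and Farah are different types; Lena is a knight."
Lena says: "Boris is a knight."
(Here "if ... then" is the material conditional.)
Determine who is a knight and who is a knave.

Knights: none. Knaves: Farah, Boris, Gio, and Lena.

Suppose Farah is a knight. Then Farah's statement "if Lena is a knave, then Gio and Boris are not the same type" would have to be true. Checking the 8 ways to assign the others, none is consistent with every speaker.
(For instance, with Boris=knave, Gio=knave, Lena=knave, Farah's claim "if Lena is a knave, then Gio and Boris are not the same type" comes out false where it would need to be true.)
So Farah must be a knave, making "if Lena is a knave, then Gio and Boris are not the same type" false. Taking Farah=knave, Boris=knave, Gio=knave, Lena=knave, each remaining statement checks out:
  Boris (knave): "I am a knave, and Gio is a knight" — false. ✓
  Gio (knave): "at least one of the following is true: Gio and Farah are different types; Lena is a knight" — false. ✓
  Lena (knave): "Boris is a knight" — false. ✓
This is the unique consistent assignment.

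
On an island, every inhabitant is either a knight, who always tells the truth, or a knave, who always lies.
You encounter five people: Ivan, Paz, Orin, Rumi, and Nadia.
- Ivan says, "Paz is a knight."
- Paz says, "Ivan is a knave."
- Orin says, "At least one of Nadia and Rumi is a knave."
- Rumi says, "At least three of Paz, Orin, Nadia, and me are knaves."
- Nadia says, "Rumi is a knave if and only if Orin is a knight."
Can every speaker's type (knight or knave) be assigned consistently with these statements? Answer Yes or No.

No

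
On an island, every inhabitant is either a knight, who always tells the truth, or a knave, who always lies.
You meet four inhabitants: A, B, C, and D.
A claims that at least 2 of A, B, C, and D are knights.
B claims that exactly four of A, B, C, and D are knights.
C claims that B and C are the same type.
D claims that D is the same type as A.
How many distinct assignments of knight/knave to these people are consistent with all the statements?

Consistent assignments:
  A=knight, B=knight, C=knight, D=knight

1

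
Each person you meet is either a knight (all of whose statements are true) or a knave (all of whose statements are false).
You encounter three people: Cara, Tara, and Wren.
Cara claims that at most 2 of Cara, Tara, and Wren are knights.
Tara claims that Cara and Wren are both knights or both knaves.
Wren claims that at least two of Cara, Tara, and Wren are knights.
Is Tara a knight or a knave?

Tara is a knave.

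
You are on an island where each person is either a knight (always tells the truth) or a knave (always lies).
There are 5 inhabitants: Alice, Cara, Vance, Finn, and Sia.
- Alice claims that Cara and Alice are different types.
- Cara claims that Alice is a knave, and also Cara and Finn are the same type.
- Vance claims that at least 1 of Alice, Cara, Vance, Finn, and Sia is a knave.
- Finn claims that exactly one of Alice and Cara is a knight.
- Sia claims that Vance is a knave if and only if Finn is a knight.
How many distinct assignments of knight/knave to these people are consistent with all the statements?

1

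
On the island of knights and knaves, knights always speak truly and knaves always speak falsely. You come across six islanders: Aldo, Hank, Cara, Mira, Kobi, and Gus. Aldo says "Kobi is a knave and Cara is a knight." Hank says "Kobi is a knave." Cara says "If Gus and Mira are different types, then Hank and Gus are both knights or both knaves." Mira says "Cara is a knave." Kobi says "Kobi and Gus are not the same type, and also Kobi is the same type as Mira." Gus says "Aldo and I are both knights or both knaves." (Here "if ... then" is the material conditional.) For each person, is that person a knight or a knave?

Knights: Aldo, Hank, and Cara. Knaves: Mira, Kobi, and Gus.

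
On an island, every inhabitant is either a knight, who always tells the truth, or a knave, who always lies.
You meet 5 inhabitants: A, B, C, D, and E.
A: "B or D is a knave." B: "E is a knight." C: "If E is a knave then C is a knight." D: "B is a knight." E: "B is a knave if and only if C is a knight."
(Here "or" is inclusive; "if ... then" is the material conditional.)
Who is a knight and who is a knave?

Knights: A. Knaves: B, C, D, and E.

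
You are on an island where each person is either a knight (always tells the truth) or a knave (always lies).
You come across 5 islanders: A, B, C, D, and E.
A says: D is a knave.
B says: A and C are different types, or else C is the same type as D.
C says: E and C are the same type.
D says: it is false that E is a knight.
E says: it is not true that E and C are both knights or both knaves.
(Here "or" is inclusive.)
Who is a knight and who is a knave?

Suppose A is a knave. Then A's statement "D is a knave" would have to be false. Checking the 16 ways to assign the others, none is consistent with every speaker.
(For instance, with B=knight, C=knave, D=knave, E=knight, A's claim "D is a knave" comes out true where it would need to be false.)
So A must be a knight, making "D is a knave" true. Taking A=knight, B=knight, C=knave, D=knave, E=knight, each remaining statement checks out:
  B (knight): "A and C are different types, or else C is the same type as D" — true. ✓
  C (knave): "E and C are the same type" — false. ✓
  D (knave): "it is false that E is a knight" — false. ✓
  E (knight): "it is not true that E and C are both knights or both knaves" — true. ✓
This is the unique consistent assignment.

A is a knight, B is a knight, C is a knave, D is a knave, and E is a knight.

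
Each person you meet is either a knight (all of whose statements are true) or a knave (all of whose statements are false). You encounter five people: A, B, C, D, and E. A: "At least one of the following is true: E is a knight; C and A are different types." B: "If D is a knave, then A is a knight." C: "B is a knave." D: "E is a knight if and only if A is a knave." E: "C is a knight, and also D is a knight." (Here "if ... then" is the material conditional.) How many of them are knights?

3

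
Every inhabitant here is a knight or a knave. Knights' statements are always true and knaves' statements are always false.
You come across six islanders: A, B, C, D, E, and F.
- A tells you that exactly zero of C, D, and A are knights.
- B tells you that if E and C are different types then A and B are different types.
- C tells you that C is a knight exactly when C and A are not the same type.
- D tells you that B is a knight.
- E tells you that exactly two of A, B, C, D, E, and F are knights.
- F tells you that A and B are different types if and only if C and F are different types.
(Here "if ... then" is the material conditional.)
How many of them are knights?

1

The unique consistent assignment is A=knave, B=knave, C=knight, D=knave, E=knave, F=knave.
That has 1 knight.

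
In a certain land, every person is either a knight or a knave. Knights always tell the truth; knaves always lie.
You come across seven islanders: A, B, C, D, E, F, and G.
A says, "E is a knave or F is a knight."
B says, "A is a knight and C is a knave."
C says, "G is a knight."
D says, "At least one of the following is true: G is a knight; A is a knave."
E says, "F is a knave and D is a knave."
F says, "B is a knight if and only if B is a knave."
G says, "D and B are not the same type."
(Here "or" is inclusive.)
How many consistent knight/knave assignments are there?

1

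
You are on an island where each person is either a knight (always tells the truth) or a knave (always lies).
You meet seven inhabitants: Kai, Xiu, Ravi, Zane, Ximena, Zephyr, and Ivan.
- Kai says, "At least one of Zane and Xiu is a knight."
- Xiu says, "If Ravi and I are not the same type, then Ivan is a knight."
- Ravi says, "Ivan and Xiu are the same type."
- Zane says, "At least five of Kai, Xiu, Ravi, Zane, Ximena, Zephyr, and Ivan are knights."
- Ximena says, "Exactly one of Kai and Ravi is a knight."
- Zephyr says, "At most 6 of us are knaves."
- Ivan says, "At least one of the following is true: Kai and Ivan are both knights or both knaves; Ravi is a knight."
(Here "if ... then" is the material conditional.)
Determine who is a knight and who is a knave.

Since Kai is a knight, "at least one of Zane and Xiu is a knight" needs to be True, which holds.
Xiu is a knight, so "if Ravi and I are not the same type, then Ivan is a knight" must be True — and it is.
As a knight, Ravi's statement "Ivan and Xiu are the same type" should be True; it is.
As a knight, Zane's statement "at least five of Kai, Xiu, Ravi, Zane, Ximena, Zephyr, and Ivan are knights" should be True; it is.
Ximena is a knave, so "exactly one of Kai and Ravi is a knight" must be False — and it is.
Since Zephyr is a knight, "at most 6 of us are knaves" needs to be True, which holds.
Ivan is a knight, and the claim "at least one of the following is true: Kai and Ivan are both knights or both knaves; Ravi is a knight" is indeed True.

Knights: Kai, Xiu, Ravi, Zane, Zephyr, and Ivan. Knaves: Ximena.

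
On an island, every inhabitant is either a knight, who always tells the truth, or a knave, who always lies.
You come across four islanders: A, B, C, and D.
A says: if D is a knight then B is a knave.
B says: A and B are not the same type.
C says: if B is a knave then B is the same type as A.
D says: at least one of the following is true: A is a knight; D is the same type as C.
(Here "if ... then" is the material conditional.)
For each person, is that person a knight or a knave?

Suppose A is a knight. Then A's statement "if D is a knight then B is a knave" would have to be true. Checking the 8 ways to assign the others, none is consistent with every speaker.
(For instance, with B=knight, C=knight, D=knight, A's claim "if D is a knight then B is a knave" comes out false where it would need to be true.)
So A must be a knave, making "if D is a knight then B is a knave" false. Taking A=knave, B=knight, C=knight, D=knight, each remaining statement checks out:
  B (knight): "A and B are not the same type" — true. ✓
  C (knight): "if B is a knave then B is the same type as A" — true. ✓
  D (knight): "at least one of the following is true: A is a knight; D is the same type as C" — true. ✓
This is the unique consistent assignment.

A is a knave, B is a knight, C is a knight, and D is a knight.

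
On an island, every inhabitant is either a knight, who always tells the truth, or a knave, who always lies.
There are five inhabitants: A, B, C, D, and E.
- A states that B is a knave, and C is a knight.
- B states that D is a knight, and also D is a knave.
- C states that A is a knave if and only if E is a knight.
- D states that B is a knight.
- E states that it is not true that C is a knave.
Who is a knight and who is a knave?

Knights: none. Knaves: A, B, C, D, and E.

Suppose A is a knight. Then A's statement "B is a knave, and C is a knight" would have to be true. Checking the 16 ways to assign the others, none is consistent with every speaker.
(For instance, with B=knave, C=knave, D=knave, E=knave, A's claim "B is a knave, and C is a knight" comes out false where it would need to be true.)
So A must be a knave, making "B is a knave, and C is a knight" false. Taking A=knave, B=knave, C=knave, D=knave, E=knave, each remaining statement checks out:
  B (knave): "D is a knight, and also D is a knave" — false. ✓
  C (knave): "A is a knave if and only if E is a knight" — false. ✓
  D (knave): "B is a knight" — false. ✓
  E (knave): "it is not true that C is a knave" — false. ✓
This is the unique consistent assignment.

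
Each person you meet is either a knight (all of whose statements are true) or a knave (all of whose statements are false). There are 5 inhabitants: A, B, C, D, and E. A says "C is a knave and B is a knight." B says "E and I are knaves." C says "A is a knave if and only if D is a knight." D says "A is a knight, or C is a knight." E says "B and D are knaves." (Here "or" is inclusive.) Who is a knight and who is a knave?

Suppose A is a knight. Then A's statement "C is a knave and B is a knight" would have to be true. Checking the 16 ways to assign the others, none is consistent with every speaker.
(For instance, with B=knave, C=knave, D=knave, E=knight, A's claim "C is a knave and B is a knight" comes out false where it would need to be true.)
So A must be a knave, making "C is a knave and B is a knight" false. Taking A=knave, B=knave, C=knave, D=knave, E=knight, each remaining statement checks out:
  B (knave): "E and I are knaves" — false. ✓
  C (knave): "A is a knave if and only if D is a knight" — false. ✓
  D (knave): "A is a knight, or C is a knight" — false. ✓
  E (knight): "B and D are knaves" — true. ✓
This is the unique consistent assignment.

A is a knave, B is a knave, C is a knave, D is a knave, and E is a knight.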